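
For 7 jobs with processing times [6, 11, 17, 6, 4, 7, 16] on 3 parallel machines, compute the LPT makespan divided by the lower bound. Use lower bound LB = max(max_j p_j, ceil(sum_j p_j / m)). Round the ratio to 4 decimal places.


LPT order: [17, 16, 11, 7, 6, 6, 4]
Machine loads after assignment: [23, 22, 22]
LPT makespan = 23
Lower bound = max(max_job, ceil(total/3)) = max(17, 23) = 23
Ratio = 23 / 23 = 1.0

1.0


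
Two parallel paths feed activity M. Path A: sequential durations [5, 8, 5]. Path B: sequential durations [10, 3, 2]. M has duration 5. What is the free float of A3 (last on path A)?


ES(A3) = sum of predecessors on chain A = 13
EF(A3) = ES + duration = 13 + 5 = 18
Successor of A3 is M. ES(M) = max(sum(A), sum(B)) = max(18, 15) = 18
Free float = ES(successor) - EF(current) = 18 - 18 = 0

0


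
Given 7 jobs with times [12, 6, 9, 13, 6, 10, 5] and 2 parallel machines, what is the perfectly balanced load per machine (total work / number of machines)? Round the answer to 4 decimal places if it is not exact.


Total processing time = 12 + 6 + 9 + 13 + 6 + 10 + 5 = 61
Number of machines = 2
Ideal balanced load = 61 / 2 = 30.5

30.5


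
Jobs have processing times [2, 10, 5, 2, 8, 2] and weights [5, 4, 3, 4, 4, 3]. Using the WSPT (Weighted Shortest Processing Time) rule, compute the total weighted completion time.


Compute p/w ratios and sort ascending (WSPT): [(2, 5), (2, 4), (2, 3), (5, 3), (8, 4), (10, 4)]
Compute weighted completion times:
  Job (p=2,w=5): C=2, w*C=5*2=10
  Job (p=2,w=4): C=4, w*C=4*4=16
  Job (p=2,w=3): C=6, w*C=3*6=18
  Job (p=5,w=3): C=11, w*C=3*11=33
  Job (p=8,w=4): C=19, w*C=4*19=76
  Job (p=10,w=4): C=29, w*C=4*29=116
Total weighted completion time = 269

269


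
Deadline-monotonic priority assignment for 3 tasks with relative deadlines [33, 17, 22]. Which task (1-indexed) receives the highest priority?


Sort tasks by relative deadline (ascending):
  Task 2: deadline = 17
  Task 3: deadline = 22
  Task 1: deadline = 33
Priority order (highest first): [2, 3, 1]
Highest priority task = 2

2


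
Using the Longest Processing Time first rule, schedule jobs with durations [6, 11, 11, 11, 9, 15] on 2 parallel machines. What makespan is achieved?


Sort jobs in decreasing order (LPT): [15, 11, 11, 11, 9, 6]
Assign each job to the least loaded machine:
  Machine 1: jobs [15, 11, 6], load = 32
  Machine 2: jobs [11, 11, 9], load = 31
Makespan = max load = 32

32


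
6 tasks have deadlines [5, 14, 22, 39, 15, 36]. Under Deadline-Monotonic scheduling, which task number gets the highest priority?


Sort tasks by relative deadline (ascending):
  Task 1: deadline = 5
  Task 2: deadline = 14
  Task 5: deadline = 15
  Task 3: deadline = 22
  Task 6: deadline = 36
  Task 4: deadline = 39
Priority order (highest first): [1, 2, 5, 3, 6, 4]
Highest priority task = 1

1


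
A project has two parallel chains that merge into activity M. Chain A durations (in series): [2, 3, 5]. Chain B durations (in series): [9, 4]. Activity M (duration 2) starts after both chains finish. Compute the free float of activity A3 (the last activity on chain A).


ES(A3) = sum of predecessors on chain A = 5
EF(A3) = ES + duration = 5 + 5 = 10
Successor of A3 is M. ES(M) = max(sum(A), sum(B)) = max(10, 13) = 13
Free float = ES(successor) - EF(current) = 13 - 10 = 3

3


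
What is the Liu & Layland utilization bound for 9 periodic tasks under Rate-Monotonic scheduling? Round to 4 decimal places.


Compute 2^(1/9) = 1.0800597389
Subtract 1: 1.0800597389 - 1 = 0.0800597389
Multiply by n: 9 * 0.0800597389 = 0.7205376501
Round to 4 dp: 0.7205

0.7205


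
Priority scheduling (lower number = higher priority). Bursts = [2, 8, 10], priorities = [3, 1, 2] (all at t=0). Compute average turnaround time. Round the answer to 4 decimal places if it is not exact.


Sort by priority (ascending = highest first):
Order: [(1, 8), (2, 10), (3, 2)]
Completion times:
  Priority 1, burst=8, C=8
  Priority 2, burst=10, C=18
  Priority 3, burst=2, C=20
Average turnaround = 46/3 = 15.3333

15.3333


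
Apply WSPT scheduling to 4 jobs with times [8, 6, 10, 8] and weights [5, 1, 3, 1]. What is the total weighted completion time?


Compute p/w ratios and sort ascending (WSPT): [(8, 5), (10, 3), (6, 1), (8, 1)]
Compute weighted completion times:
  Job (p=8,w=5): C=8, w*C=5*8=40
  Job (p=10,w=3): C=18, w*C=3*18=54
  Job (p=6,w=1): C=24, w*C=1*24=24
  Job (p=8,w=1): C=32, w*C=1*32=32
Total weighted completion time = 150

150


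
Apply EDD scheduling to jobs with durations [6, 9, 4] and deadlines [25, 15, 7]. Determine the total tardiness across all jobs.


Sort by due date (EDD order): [(4, 7), (9, 15), (6, 25)]
Compute completion times and tardiness:
  Job 1: p=4, d=7, C=4, tardiness=max(0,4-7)=0
  Job 2: p=9, d=15, C=13, tardiness=max(0,13-15)=0
  Job 3: p=6, d=25, C=19, tardiness=max(0,19-25)=0
Total tardiness = 0

0


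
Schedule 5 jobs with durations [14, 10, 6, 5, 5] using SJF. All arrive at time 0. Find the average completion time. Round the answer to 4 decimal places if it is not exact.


SJF order (ascending): [5, 5, 6, 10, 14]
Completion times:
  Job 1: burst=5, C=5
  Job 2: burst=5, C=10
  Job 3: burst=6, C=16
  Job 4: burst=10, C=26
  Job 5: burst=14, C=40
Average completion = 97/5 = 19.4

19.4


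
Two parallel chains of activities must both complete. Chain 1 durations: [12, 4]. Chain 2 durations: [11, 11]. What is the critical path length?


Path A total = 12 + 4 = 16
Path B total = 11 + 11 = 22
Critical path = longest path = max(16, 22) = 22

22


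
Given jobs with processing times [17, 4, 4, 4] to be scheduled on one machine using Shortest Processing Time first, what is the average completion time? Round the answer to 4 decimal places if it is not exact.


Sort jobs by processing time (SPT order): [4, 4, 4, 17]
Compute completion times sequentially:
  Job 1: processing = 4, completes at 4
  Job 2: processing = 4, completes at 8
  Job 3: processing = 4, completes at 12
  Job 4: processing = 17, completes at 29
Sum of completion times = 53
Average completion time = 53/4 = 13.25

13.25


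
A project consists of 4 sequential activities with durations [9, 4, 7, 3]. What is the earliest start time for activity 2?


Activity 2 starts after activities 1 through 1 complete.
Predecessor durations: [9]
ES = 9 = 9

9


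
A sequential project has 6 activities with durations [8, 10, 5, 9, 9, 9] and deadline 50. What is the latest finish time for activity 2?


LF(activity 2) = deadline - sum of successor durations
Successors: activities 3 through 6 with durations [5, 9, 9, 9]
Sum of successor durations = 32
LF = 50 - 32 = 18

18


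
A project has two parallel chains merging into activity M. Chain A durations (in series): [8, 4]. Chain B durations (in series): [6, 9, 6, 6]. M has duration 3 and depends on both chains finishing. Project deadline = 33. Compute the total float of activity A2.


Forward pass: ES(A2) = sum of predecessors on chain A = 8
EF = ES + duration = 8 + 4 = 12
Backward pass: LF(M) = deadline = 33; LS(M) = 33 - 3 = 30
LF(A2) = LS(M) - sum(successors on chain A) = 30 - 0 = 30
LS = LF - duration = 30 - 4 = 26
Total float = LS - ES = 26 - 8 = 18

18


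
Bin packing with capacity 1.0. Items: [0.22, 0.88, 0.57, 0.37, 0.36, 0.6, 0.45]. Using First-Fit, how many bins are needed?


Place items sequentially using First-Fit:
  Item 0.22 -> new Bin 1
  Item 0.88 -> new Bin 2
  Item 0.57 -> Bin 1 (now 0.79)
  Item 0.37 -> new Bin 3
  Item 0.36 -> Bin 3 (now 0.73)
  Item 0.6 -> new Bin 4
  Item 0.45 -> new Bin 5
Total bins used = 5

5


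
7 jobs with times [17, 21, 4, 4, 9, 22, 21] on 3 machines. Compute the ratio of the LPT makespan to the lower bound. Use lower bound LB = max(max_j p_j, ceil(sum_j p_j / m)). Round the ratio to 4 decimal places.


LPT order: [22, 21, 21, 17, 9, 4, 4]
Machine loads after assignment: [30, 38, 30]
LPT makespan = 38
Lower bound = max(max_job, ceil(total/3)) = max(22, 33) = 33
Ratio = 38 / 33 = 1.1515

1.1515


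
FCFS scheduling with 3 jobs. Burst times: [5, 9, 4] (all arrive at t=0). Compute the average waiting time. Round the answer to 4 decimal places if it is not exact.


FCFS order (as given): [5, 9, 4]
Waiting times:
  Job 1: wait = 0
  Job 2: wait = 5
  Job 3: wait = 14
Sum of waiting times = 19
Average waiting time = 19/3 = 6.3333

6.3333


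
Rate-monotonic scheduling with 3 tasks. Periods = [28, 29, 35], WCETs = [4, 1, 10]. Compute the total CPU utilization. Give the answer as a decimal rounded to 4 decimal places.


Compute individual utilizations (exact fractions):
  Task 1: C/T = 4/28 = 1/7 (approx. 0.1429)
  Task 2: C/T = 1/29 (approx. 0.0345)
  Task 3: C/T = 10/35 = 2/7 (approx. 0.2857)
Total utilization U = 1/7 + 1/29 + 2/7 = 94/203
Rounded to 4 decimal places: U = 0.4631
RM (Liu & Layland) bound for 3 tasks = 0.779763; compare with U = 94/203 (approx. 0.463054)
U <= bound, so schedulable by RM sufficient condition.

0.4631


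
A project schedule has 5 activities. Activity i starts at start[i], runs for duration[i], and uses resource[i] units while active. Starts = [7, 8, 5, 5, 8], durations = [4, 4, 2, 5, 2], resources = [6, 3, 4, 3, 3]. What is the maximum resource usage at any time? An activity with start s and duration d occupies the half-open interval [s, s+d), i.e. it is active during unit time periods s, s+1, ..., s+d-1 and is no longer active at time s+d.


Each activity i is active on [start_i, start_i + duration_i).
Compute total resource usage per time slot:
  t=0: active resources = [], total = 0
  t=1: active resources = [], total = 0
  t=2: active resources = [], total = 0
  t=3: active resources = [], total = 0
  t=4: active resources = [], total = 0
  t=5: active resources = [4, 3], total = 7
  t=6: active resources = [4, 3], total = 7
  t=7: active resources = [6, 3], total = 9
  t=8: active resources = [6, 3, 3, 3], total = 15
  t=9: active resources = [6, 3, 3, 3], total = 15
  t=10: active resources = [6, 3], total = 9
  t=11: active resources = [3], total = 3
Peak resource demand = 15

15


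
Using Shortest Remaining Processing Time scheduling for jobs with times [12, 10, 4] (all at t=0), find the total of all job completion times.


Since all jobs arrive at t=0, SRPT equals SPT ordering.
SPT order: [4, 10, 12]
Completion times:
  Job 1: p=4, C=4
  Job 2: p=10, C=14
  Job 3: p=12, C=26
Total completion time = 4 + 14 + 26 = 44

44


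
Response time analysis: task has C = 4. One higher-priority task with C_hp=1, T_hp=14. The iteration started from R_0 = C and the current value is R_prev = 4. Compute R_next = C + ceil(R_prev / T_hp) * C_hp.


R_next = C + ceil(R_prev / T_hp) * C_hp
ceil(4 / 14) = ceil(0.2857) = 1
Interference = 1 * 1 = 1
R_next = 4 + 1 = 5

5


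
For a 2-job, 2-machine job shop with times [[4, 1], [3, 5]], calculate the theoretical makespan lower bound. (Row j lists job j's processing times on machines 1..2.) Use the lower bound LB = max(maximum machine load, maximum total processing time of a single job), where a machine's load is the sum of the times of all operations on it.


Machine loads:
  Machine 1: 4 + 3 = 7
  Machine 2: 1 + 5 = 6
Max machine load = 7
Job totals:
  Job 1: 5
  Job 2: 8
Max job total = 8
Lower bound = max(7, 8) = 8

8


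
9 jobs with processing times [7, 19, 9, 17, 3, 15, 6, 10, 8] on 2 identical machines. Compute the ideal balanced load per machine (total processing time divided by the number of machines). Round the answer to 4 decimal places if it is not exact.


Total processing time = 7 + 19 + 9 + 17 + 3 + 15 + 6 + 10 + 8 = 94
Number of machines = 2
Ideal balanced load = 94 / 2 = 47.0

47.0


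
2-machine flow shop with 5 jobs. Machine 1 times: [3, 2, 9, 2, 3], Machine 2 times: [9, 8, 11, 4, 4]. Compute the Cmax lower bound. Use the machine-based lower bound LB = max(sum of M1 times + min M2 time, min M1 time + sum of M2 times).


LB1 = sum(M1 times) + min(M2 times) = 19 + 4 = 23
LB2 = min(M1 times) + sum(M2 times) = 2 + 36 = 38
Lower bound = max(LB1, LB2) = max(23, 38) = 38

38


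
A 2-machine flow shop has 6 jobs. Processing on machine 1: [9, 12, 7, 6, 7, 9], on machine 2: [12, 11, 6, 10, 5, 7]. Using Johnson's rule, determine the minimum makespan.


Apply Johnson's rule:
  Group 1 (a <= b): [(4, 6, 10), (1, 9, 12)]
  Group 2 (a > b): [(2, 12, 11), (6, 9, 7), (3, 7, 6), (5, 7, 5)]
Optimal job order: [4, 1, 2, 6, 3, 5]
Schedule:
  Job 4: M1 done at 6, M2 done at 16
  Job 1: M1 done at 15, M2 done at 28
  Job 2: M1 done at 27, M2 done at 39
  Job 6: M1 done at 36, M2 done at 46
  Job 3: M1 done at 43, M2 done at 52
  Job 5: M1 done at 50, M2 done at 57
Makespan = 57

57


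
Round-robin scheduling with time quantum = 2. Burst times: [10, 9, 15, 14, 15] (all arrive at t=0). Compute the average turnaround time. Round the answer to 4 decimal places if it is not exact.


Time quantum = 2
Execution trace:
  J1 runs 2 units, time = 2
  J2 runs 2 units, time = 4
  J3 runs 2 units, time = 6
  J4 runs 2 units, time = 8
  J5 runs 2 units, time = 10
  J1 runs 2 units, time = 12
  J2 runs 2 units, time = 14
  J3 runs 2 units, time = 16
  J4 runs 2 units, time = 18
  J5 runs 2 units, time = 20
  J1 runs 2 units, time = 22
  J2 runs 2 units, time = 24
  J3 runs 2 units, time = 26
  J4 runs 2 units, time = 28
  J5 runs 2 units, time = 30
  J1 runs 2 units, time = 32
  J2 runs 2 units, time = 34
  J3 runs 2 units, time = 36
  J4 runs 2 units, time = 38
  J5 runs 2 units, time = 40
  J1 runs 2 units, time = 42
  J2 runs 1 units, time = 43
  J3 runs 2 units, time = 45
  J4 runs 2 units, time = 47
  J5 runs 2 units, time = 49
  J3 runs 2 units, time = 51
  J4 runs 2 units, time = 53
  J5 runs 2 units, time = 55
  J3 runs 2 units, time = 57
  J4 runs 2 units, time = 59
  J5 runs 2 units, time = 61
  J3 runs 1 units, time = 62
  J5 runs 1 units, time = 63
Finish times: [42, 43, 62, 59, 63]
Average turnaround = 269/5 = 53.8

53.8


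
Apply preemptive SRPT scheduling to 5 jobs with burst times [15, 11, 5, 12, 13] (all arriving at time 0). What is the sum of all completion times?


Since all jobs arrive at t=0, SRPT equals SPT ordering.
SPT order: [5, 11, 12, 13, 15]
Completion times:
  Job 1: p=5, C=5
  Job 2: p=11, C=16
  Job 3: p=12, C=28
  Job 4: p=13, C=41
  Job 5: p=15, C=56
Total completion time = 5 + 16 + 28 + 41 + 56 = 146

146


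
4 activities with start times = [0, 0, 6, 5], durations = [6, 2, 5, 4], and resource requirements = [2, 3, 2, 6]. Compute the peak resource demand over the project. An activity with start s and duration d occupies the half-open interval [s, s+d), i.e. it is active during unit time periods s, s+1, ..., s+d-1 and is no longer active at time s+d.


Each activity i is active on [start_i, start_i + duration_i).
Compute total resource usage per time slot:
  t=0: active resources = [2, 3], total = 5
  t=1: active resources = [2, 3], total = 5
  t=2: active resources = [2], total = 2
  t=3: active resources = [2], total = 2
  t=4: active resources = [2], total = 2
  t=5: active resources = [2, 6], total = 8
  t=6: active resources = [2, 6], total = 8
  t=7: active resources = [2, 6], total = 8
  t=8: active resources = [2, 6], total = 8
  t=9: active resources = [2], total = 2
  t=10: active resources = [2], total = 2
Peak resource demand = 8

8


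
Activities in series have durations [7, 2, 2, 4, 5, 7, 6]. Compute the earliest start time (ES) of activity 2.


Activity 2 starts after activities 1 through 1 complete.
Predecessor durations: [7]
ES = 7 = 7

7


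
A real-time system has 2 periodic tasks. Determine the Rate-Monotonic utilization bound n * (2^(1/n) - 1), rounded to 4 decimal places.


Compute 2^(1/2) = 1.4142135624
Subtract 1: 1.4142135624 - 1 = 0.4142135624
Multiply by n: 2 * 0.4142135624 = 0.8284271248
Round to 4 dp: 0.8284

0.8284


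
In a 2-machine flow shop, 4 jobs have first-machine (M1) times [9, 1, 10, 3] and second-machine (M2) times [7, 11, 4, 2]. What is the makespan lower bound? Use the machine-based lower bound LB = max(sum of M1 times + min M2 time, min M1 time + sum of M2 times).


LB1 = sum(M1 times) + min(M2 times) = 23 + 2 = 25
LB2 = min(M1 times) + sum(M2 times) = 1 + 24 = 25
Lower bound = max(LB1, LB2) = max(25, 25) = 25

25


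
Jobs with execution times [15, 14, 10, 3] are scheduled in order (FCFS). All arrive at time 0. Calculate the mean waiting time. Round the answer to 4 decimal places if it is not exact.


FCFS order (as given): [15, 14, 10, 3]
Waiting times:
  Job 1: wait = 0
  Job 2: wait = 15
  Job 3: wait = 29
  Job 4: wait = 39
Sum of waiting times = 83
Average waiting time = 83/4 = 20.75

20.75


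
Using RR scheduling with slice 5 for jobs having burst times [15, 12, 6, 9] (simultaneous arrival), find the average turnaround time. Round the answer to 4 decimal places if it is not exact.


Time quantum = 5
Execution trace:
  J1 runs 5 units, time = 5
  J2 runs 5 units, time = 10
  J3 runs 5 units, time = 15
  J4 runs 5 units, time = 20
  J1 runs 5 units, time = 25
  J2 runs 5 units, time = 30
  J3 runs 1 units, time = 31
  J4 runs 4 units, time = 35
  J1 runs 5 units, time = 40
  J2 runs 2 units, time = 42
Finish times: [40, 42, 31, 35]
Average turnaround = 148/4 = 37.0

37.0


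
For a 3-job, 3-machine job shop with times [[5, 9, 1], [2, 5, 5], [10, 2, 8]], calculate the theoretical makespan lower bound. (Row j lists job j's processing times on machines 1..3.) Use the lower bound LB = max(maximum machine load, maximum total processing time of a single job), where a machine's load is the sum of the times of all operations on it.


Machine loads:
  Machine 1: 5 + 2 + 10 = 17
  Machine 2: 9 + 5 + 2 = 16
  Machine 3: 1 + 5 + 8 = 14
Max machine load = 17
Job totals:
  Job 1: 15
  Job 2: 12
  Job 3: 20
Max job total = 20
Lower bound = max(17, 20) = 20

20


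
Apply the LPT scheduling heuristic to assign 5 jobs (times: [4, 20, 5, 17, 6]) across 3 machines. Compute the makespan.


Sort jobs in decreasing order (LPT): [20, 17, 6, 5, 4]
Assign each job to the least loaded machine:
  Machine 1: jobs [20], load = 20
  Machine 2: jobs [17], load = 17
  Machine 3: jobs [6, 5, 4], load = 15
Makespan = max load = 20

20


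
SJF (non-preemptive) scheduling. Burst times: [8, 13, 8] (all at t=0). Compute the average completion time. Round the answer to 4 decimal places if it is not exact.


SJF order (ascending): [8, 8, 13]
Completion times:
  Job 1: burst=8, C=8
  Job 2: burst=8, C=16
  Job 3: burst=13, C=29
Average completion = 53/3 = 17.6667

17.6667


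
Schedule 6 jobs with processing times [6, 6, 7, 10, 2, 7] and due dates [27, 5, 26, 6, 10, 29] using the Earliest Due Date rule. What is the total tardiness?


Sort by due date (EDD order): [(6, 5), (10, 6), (2, 10), (7, 26), (6, 27), (7, 29)]
Compute completion times and tardiness:
  Job 1: p=6, d=5, C=6, tardiness=max(0,6-5)=1
  Job 2: p=10, d=6, C=16, tardiness=max(0,16-6)=10
  Job 3: p=2, d=10, C=18, tardiness=max(0,18-10)=8
  Job 4: p=7, d=26, C=25, tardiness=max(0,25-26)=0
  Job 5: p=6, d=27, C=31, tardiness=max(0,31-27)=4
  Job 6: p=7, d=29, C=38, tardiness=max(0,38-29)=9
Total tardiness = 32

32


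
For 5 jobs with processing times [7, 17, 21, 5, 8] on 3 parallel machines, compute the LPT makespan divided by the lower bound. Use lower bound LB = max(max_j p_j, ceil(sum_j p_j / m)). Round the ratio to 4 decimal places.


LPT order: [21, 17, 8, 7, 5]
Machine loads after assignment: [21, 17, 20]
LPT makespan = 21
Lower bound = max(max_job, ceil(total/3)) = max(21, 20) = 21
Ratio = 21 / 21 = 1.0

1.0


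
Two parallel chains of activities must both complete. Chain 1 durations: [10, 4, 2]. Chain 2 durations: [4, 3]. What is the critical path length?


Path A total = 10 + 4 + 2 = 16
Path B total = 4 + 3 = 7
Critical path = longest path = max(16, 7) = 16

16


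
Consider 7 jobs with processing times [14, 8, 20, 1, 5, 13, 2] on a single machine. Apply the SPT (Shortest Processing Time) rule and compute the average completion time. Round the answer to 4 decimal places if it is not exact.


Sort jobs by processing time (SPT order): [1, 2, 5, 8, 13, 14, 20]
Compute completion times sequentially:
  Job 1: processing = 1, completes at 1
  Job 2: processing = 2, completes at 3
  Job 3: processing = 5, completes at 8
  Job 4: processing = 8, completes at 16
  Job 5: processing = 13, completes at 29
  Job 6: processing = 14, completes at 43
  Job 7: processing = 20, completes at 63
Sum of completion times = 163
Average completion time = 163/7 = 23.2857

23.2857


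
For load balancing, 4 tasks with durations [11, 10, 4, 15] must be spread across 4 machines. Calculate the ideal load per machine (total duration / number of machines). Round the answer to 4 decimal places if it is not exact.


Total processing time = 11 + 10 + 4 + 15 = 40
Number of machines = 4
Ideal balanced load = 40 / 4 = 10.0

10.0


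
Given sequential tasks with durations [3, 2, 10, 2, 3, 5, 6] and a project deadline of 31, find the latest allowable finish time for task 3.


LF(activity 3) = deadline - sum of successor durations
Successors: activities 4 through 7 with durations [2, 3, 5, 6]
Sum of successor durations = 16
LF = 31 - 16 = 15

15


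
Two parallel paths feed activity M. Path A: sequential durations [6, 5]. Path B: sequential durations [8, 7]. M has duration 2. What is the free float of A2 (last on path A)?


ES(A2) = sum of predecessors on chain A = 6
EF(A2) = ES + duration = 6 + 5 = 11
Successor of A2 is M. ES(M) = max(sum(A), sum(B)) = max(11, 15) = 15
Free float = ES(successor) - EF(current) = 15 - 11 = 4

4


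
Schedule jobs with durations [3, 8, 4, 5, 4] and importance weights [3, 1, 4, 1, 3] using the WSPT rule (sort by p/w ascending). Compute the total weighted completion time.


Compute p/w ratios and sort ascending (WSPT): [(3, 3), (4, 4), (4, 3), (5, 1), (8, 1)]
Compute weighted completion times:
  Job (p=3,w=3): C=3, w*C=3*3=9
  Job (p=4,w=4): C=7, w*C=4*7=28
  Job (p=4,w=3): C=11, w*C=3*11=33
  Job (p=5,w=1): C=16, w*C=1*16=16
  Job (p=8,w=1): C=24, w*C=1*24=24
Total weighted completion time = 110

110


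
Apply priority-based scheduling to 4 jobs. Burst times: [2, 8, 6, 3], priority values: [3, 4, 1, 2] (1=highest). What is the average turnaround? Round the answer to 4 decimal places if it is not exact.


Sort by priority (ascending = highest first):
Order: [(1, 6), (2, 3), (3, 2), (4, 8)]
Completion times:
  Priority 1, burst=6, C=6
  Priority 2, burst=3, C=9
  Priority 3, burst=2, C=11
  Priority 4, burst=8, C=19
Average turnaround = 45/4 = 11.25

11.25


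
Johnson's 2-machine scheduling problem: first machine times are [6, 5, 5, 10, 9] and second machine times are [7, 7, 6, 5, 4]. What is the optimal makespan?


Apply Johnson's rule:
  Group 1 (a <= b): [(2, 5, 7), (3, 5, 6), (1, 6, 7)]
  Group 2 (a > b): [(4, 10, 5), (5, 9, 4)]
Optimal job order: [2, 3, 1, 4, 5]
Schedule:
  Job 2: M1 done at 5, M2 done at 12
  Job 3: M1 done at 10, M2 done at 18
  Job 1: M1 done at 16, M2 done at 25
  Job 4: M1 done at 26, M2 done at 31
  Job 5: M1 done at 35, M2 done at 39
Makespan = 39

39


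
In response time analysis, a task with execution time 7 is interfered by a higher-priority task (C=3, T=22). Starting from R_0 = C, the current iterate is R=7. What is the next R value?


R_next = C + ceil(R_prev / T_hp) * C_hp
ceil(7 / 22) = ceil(0.3182) = 1
Interference = 1 * 3 = 3
R_next = 7 + 3 = 10

10


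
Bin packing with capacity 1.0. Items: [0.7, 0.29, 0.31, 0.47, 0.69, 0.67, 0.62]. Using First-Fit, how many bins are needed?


Place items sequentially using First-Fit:
  Item 0.7 -> new Bin 1
  Item 0.29 -> Bin 1 (now 0.99)
  Item 0.31 -> new Bin 2
  Item 0.47 -> Bin 2 (now 0.78)
  Item 0.69 -> new Bin 3
  Item 0.67 -> new Bin 4
  Item 0.62 -> new Bin 5
Total bins used = 5

5


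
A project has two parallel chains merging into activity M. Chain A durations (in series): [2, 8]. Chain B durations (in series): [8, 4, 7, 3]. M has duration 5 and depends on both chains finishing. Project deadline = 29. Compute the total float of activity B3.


Forward pass: ES(B3) = sum of predecessors on chain B = 12
EF = ES + duration = 12 + 7 = 19
Backward pass: LF(M) = deadline = 29; LS(M) = 29 - 5 = 24
LF(B3) = LS(M) - sum(successors on chain B) = 24 - 3 = 21
LS = LF - duration = 21 - 7 = 14
Total float = LS - ES = 14 - 12 = 2

2


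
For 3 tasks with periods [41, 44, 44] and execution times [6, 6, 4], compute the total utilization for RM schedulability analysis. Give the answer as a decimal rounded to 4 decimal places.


Compute individual utilizations (exact fractions):
  Task 1: C/T = 6/41 (approx. 0.1463)
  Task 2: C/T = 6/44 = 3/22 (approx. 0.1364)
  Task 3: C/T = 4/44 = 1/11 (approx. 0.0909)
Total utilization U = 6/41 + 3/22 + 1/11 = 337/902
Rounded to 4 decimal places: U = 0.3736
RM (Liu & Layland) bound for 3 tasks = 0.779763; compare with U = 337/902 (approx. 0.373614)
U <= bound, so schedulable by RM sufficient condition.

0.3736


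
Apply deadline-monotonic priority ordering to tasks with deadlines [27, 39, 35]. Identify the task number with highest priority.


Sort tasks by relative deadline (ascending):
  Task 1: deadline = 27
  Task 3: deadline = 35
  Task 2: deadline = 39
Priority order (highest first): [1, 3, 2]
Highest priority task = 1

1


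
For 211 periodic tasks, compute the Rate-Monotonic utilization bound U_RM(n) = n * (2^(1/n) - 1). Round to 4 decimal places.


Compute 2^(1/211) = 1.0032904594
Subtract 1: 1.0032904594 - 1 = 0.0032904594
Multiply by n: 211 * 0.0032904594 = 0.6942869334
Round to 4 dp: 0.6943

0.6943


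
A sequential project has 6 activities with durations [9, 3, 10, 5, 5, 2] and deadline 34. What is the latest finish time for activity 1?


LF(activity 1) = deadline - sum of successor durations
Successors: activities 2 through 6 with durations [3, 10, 5, 5, 2]
Sum of successor durations = 25
LF = 34 - 25 = 9

9


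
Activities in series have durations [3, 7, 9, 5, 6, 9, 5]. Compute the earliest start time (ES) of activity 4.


Activity 4 starts after activities 1 through 3 complete.
Predecessor durations: [3, 7, 9]
ES = 3 + 7 + 9 = 19

19


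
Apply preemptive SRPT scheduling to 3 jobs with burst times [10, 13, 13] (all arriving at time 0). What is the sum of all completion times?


Since all jobs arrive at t=0, SRPT equals SPT ordering.
SPT order: [10, 13, 13]
Completion times:
  Job 1: p=10, C=10
  Job 2: p=13, C=23
  Job 3: p=13, C=36
Total completion time = 10 + 23 + 36 = 69

69


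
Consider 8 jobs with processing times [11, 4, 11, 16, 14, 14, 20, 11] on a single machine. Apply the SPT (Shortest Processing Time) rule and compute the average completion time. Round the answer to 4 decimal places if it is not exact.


Sort jobs by processing time (SPT order): [4, 11, 11, 11, 14, 14, 16, 20]
Compute completion times sequentially:
  Job 1: processing = 4, completes at 4
  Job 2: processing = 11, completes at 15
  Job 3: processing = 11, completes at 26
  Job 4: processing = 11, completes at 37
  Job 5: processing = 14, completes at 51
  Job 6: processing = 14, completes at 65
  Job 7: processing = 16, completes at 81
  Job 8: processing = 20, completes at 101
Sum of completion times = 380
Average completion time = 380/8 = 47.5

47.5


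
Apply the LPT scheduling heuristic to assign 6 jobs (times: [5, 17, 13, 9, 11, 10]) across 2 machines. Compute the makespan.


Sort jobs in decreasing order (LPT): [17, 13, 11, 10, 9, 5]
Assign each job to the least loaded machine:
  Machine 1: jobs [17, 10, 5], load = 32
  Machine 2: jobs [13, 11, 9], load = 33
Makespan = max load = 33

33


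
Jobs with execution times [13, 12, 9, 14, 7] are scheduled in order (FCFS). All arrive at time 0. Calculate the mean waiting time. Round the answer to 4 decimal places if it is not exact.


FCFS order (as given): [13, 12, 9, 14, 7]
Waiting times:
  Job 1: wait = 0
  Job 2: wait = 13
  Job 3: wait = 25
  Job 4: wait = 34
  Job 5: wait = 48
Sum of waiting times = 120
Average waiting time = 120/5 = 24.0

24.0


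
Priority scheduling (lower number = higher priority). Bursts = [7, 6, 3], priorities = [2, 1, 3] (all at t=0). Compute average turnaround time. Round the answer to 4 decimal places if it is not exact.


Sort by priority (ascending = highest first):
Order: [(1, 6), (2, 7), (3, 3)]
Completion times:
  Priority 1, burst=6, C=6
  Priority 2, burst=7, C=13
  Priority 3, burst=3, C=16
Average turnaround = 35/3 = 11.6667

11.6667


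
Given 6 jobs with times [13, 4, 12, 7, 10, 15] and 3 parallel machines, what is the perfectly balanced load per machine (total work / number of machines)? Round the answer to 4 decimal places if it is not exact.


Total processing time = 13 + 4 + 12 + 7 + 10 + 15 = 61
Number of machines = 3
Ideal balanced load = 61 / 3 = 20.3333

20.3333


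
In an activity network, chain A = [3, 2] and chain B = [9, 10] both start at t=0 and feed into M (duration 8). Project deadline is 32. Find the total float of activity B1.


Forward pass: ES(B1) = sum of predecessors on chain B = 0
EF = ES + duration = 0 + 9 = 9
Backward pass: LF(M) = deadline = 32; LS(M) = 32 - 8 = 24
LF(B1) = LS(M) - sum(successors on chain B) = 24 - 10 = 14
LS = LF - duration = 14 - 9 = 5
Total float = LS - ES = 5 - 0 = 5

5


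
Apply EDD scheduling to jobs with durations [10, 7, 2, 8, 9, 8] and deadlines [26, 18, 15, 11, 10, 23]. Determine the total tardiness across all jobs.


Sort by due date (EDD order): [(9, 10), (8, 11), (2, 15), (7, 18), (8, 23), (10, 26)]
Compute completion times and tardiness:
  Job 1: p=9, d=10, C=9, tardiness=max(0,9-10)=0
  Job 2: p=8, d=11, C=17, tardiness=max(0,17-11)=6
  Job 3: p=2, d=15, C=19, tardiness=max(0,19-15)=4
  Job 4: p=7, d=18, C=26, tardiness=max(0,26-18)=8
  Job 5: p=8, d=23, C=34, tardiness=max(0,34-23)=11
  Job 6: p=10, d=26, C=44, tardiness=max(0,44-26)=18
Total tardiness = 47

47


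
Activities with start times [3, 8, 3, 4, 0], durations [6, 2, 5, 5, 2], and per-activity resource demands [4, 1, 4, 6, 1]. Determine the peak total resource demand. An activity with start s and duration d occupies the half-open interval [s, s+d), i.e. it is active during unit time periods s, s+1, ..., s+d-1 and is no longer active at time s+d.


Each activity i is active on [start_i, start_i + duration_i).
Compute total resource usage per time slot:
  t=0: active resources = [1], total = 1
  t=1: active resources = [1], total = 1
  t=2: active resources = [], total = 0
  t=3: active resources = [4, 4], total = 8
  t=4: active resources = [4, 4, 6], total = 14
  t=5: active resources = [4, 4, 6], total = 14
  t=6: active resources = [4, 4, 6], total = 14
  t=7: active resources = [4, 4, 6], total = 14
  t=8: active resources = [4, 1, 6], total = 11
  t=9: active resources = [1], total = 1
Peak resource demand = 14

14


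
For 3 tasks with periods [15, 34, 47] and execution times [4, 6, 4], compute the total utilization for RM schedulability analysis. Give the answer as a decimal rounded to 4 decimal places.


Compute individual utilizations (exact fractions):
  Task 1: C/T = 4/15 (approx. 0.2667)
  Task 2: C/T = 6/34 = 3/17 (approx. 0.1765)
  Task 3: C/T = 4/47 (approx. 0.0851)
Total utilization U = 4/15 + 3/17 + 4/47 = 6331/11985
Rounded to 4 decimal places: U = 0.5282
RM (Liu & Layland) bound for 3 tasks = 0.779763; compare with U = 6331/11985 (approx. 0.528244)
U <= bound, so schedulable by RM sufficient condition.

0.5282


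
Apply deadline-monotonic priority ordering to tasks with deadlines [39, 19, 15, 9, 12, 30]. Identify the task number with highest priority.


Sort tasks by relative deadline (ascending):
  Task 4: deadline = 9
  Task 5: deadline = 12
  Task 3: deadline = 15
  Task 2: deadline = 19
  Task 6: deadline = 30
  Task 1: deadline = 39
Priority order (highest first): [4, 5, 3, 2, 6, 1]
Highest priority task = 4

4


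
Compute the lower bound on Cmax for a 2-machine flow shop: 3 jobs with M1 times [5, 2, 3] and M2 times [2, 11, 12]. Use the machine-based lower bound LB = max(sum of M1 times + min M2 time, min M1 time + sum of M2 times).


LB1 = sum(M1 times) + min(M2 times) = 10 + 2 = 12
LB2 = min(M1 times) + sum(M2 times) = 2 + 25 = 27
Lower bound = max(LB1, LB2) = max(12, 27) = 27

27


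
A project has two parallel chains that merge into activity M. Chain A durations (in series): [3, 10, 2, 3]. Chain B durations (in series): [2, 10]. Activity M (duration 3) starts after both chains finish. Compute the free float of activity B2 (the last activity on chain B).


ES(B2) = sum of predecessors on chain B = 2
EF(B2) = ES + duration = 2 + 10 = 12
Successor of B2 is M. ES(M) = max(sum(A), sum(B)) = max(18, 12) = 18
Free float = ES(successor) - EF(current) = 18 - 12 = 6

6


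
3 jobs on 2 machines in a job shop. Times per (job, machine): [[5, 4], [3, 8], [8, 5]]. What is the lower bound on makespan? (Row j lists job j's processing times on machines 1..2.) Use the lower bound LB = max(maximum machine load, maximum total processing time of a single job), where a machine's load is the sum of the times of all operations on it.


Machine loads:
  Machine 1: 5 + 3 + 8 = 16
  Machine 2: 4 + 8 + 5 = 17
Max machine load = 17
Job totals:
  Job 1: 9
  Job 2: 11
  Job 3: 13
Max job total = 13
Lower bound = max(17, 13) = 17

17


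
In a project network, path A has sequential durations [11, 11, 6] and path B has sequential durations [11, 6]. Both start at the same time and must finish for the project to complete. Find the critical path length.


Path A total = 11 + 11 + 6 = 28
Path B total = 11 + 6 = 17
Critical path = longest path = max(28, 17) = 28

28


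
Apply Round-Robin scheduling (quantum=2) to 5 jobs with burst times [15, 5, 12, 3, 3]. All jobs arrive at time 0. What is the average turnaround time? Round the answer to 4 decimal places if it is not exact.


Time quantum = 2
Execution trace:
  J1 runs 2 units, time = 2
  J2 runs 2 units, time = 4
  J3 runs 2 units, time = 6
  J4 runs 2 units, time = 8
  J5 runs 2 units, time = 10
  J1 runs 2 units, time = 12
  J2 runs 2 units, time = 14
  J3 runs 2 units, time = 16
  J4 runs 1 units, time = 17
  J5 runs 1 units, time = 18
  J1 runs 2 units, time = 20
  J2 runs 1 units, time = 21
  J3 runs 2 units, time = 23
  J1 runs 2 units, time = 25
  J3 runs 2 units, time = 27
  J1 runs 2 units, time = 29
  J3 runs 2 units, time = 31
  J1 runs 2 units, time = 33
  J3 runs 2 units, time = 35
  J1 runs 2 units, time = 37
  J1 runs 1 units, time = 38
Finish times: [38, 21, 35, 17, 18]
Average turnaround = 129/5 = 25.8

25.8


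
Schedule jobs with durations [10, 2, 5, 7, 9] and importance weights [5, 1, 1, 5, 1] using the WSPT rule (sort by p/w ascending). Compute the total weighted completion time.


Compute p/w ratios and sort ascending (WSPT): [(7, 5), (10, 5), (2, 1), (5, 1), (9, 1)]
Compute weighted completion times:
  Job (p=7,w=5): C=7, w*C=5*7=35
  Job (p=10,w=5): C=17, w*C=5*17=85
  Job (p=2,w=1): C=19, w*C=1*19=19
  Job (p=5,w=1): C=24, w*C=1*24=24
  Job (p=9,w=1): C=33, w*C=1*33=33
Total weighted completion time = 196

196


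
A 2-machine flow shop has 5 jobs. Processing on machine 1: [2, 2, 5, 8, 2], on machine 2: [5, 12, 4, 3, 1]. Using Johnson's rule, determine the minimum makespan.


Apply Johnson's rule:
  Group 1 (a <= b): [(1, 2, 5), (2, 2, 12)]
  Group 2 (a > b): [(3, 5, 4), (4, 8, 3), (5, 2, 1)]
Optimal job order: [1, 2, 3, 4, 5]
Schedule:
  Job 1: M1 done at 2, M2 done at 7
  Job 2: M1 done at 4, M2 done at 19
  Job 3: M1 done at 9, M2 done at 23
  Job 4: M1 done at 17, M2 done at 26
  Job 5: M1 done at 19, M2 done at 27
Makespan = 27

27


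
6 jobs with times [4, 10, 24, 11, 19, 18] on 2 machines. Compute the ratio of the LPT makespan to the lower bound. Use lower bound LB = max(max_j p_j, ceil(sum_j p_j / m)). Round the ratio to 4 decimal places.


LPT order: [24, 19, 18, 11, 10, 4]
Machine loads after assignment: [45, 41]
LPT makespan = 45
Lower bound = max(max_job, ceil(total/2)) = max(24, 43) = 43
Ratio = 45 / 43 = 1.0465

1.0465


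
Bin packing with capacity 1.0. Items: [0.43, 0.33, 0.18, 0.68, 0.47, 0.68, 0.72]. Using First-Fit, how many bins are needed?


Place items sequentially using First-Fit:
  Item 0.43 -> new Bin 1
  Item 0.33 -> Bin 1 (now 0.76)
  Item 0.18 -> Bin 1 (now 0.94)
  Item 0.68 -> new Bin 2
  Item 0.47 -> new Bin 3
  Item 0.68 -> new Bin 4
  Item 0.72 -> new Bin 5
Total bins used = 5

5


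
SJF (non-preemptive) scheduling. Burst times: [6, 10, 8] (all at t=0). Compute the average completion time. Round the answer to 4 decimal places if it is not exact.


SJF order (ascending): [6, 8, 10]
Completion times:
  Job 1: burst=6, C=6
  Job 2: burst=8, C=14
  Job 3: burst=10, C=24
Average completion = 44/3 = 14.6667

14.6667


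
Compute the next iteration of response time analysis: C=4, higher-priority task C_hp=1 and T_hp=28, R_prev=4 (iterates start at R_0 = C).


R_next = C + ceil(R_prev / T_hp) * C_hp
ceil(4 / 28) = ceil(0.1429) = 1
Interference = 1 * 1 = 1
R_next = 4 + 1 = 5

5


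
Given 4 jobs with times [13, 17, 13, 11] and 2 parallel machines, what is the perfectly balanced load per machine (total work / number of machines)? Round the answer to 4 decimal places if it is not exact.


Total processing time = 13 + 17 + 13 + 11 = 54
Number of machines = 2
Ideal balanced load = 54 / 2 = 27.0

27.0


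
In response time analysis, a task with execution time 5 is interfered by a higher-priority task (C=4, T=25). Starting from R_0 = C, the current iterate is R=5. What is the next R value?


R_next = C + ceil(R_prev / T_hp) * C_hp
ceil(5 / 25) = ceil(0.2) = 1
Interference = 1 * 4 = 4
R_next = 5 + 4 = 9

9


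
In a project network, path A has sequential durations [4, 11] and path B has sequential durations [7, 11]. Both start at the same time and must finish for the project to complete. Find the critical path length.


Path A total = 4 + 11 = 15
Path B total = 7 + 11 = 18
Critical path = longest path = max(15, 18) = 18

18


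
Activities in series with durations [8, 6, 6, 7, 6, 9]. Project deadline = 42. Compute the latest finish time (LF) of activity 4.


LF(activity 4) = deadline - sum of successor durations
Successors: activities 5 through 6 with durations [6, 9]
Sum of successor durations = 15
LF = 42 - 15 = 27

27


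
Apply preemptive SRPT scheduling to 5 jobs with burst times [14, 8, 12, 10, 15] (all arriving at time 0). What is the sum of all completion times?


Since all jobs arrive at t=0, SRPT equals SPT ordering.
SPT order: [8, 10, 12, 14, 15]
Completion times:
  Job 1: p=8, C=8
  Job 2: p=10, C=18
  Job 3: p=12, C=30
  Job 4: p=14, C=44
  Job 5: p=15, C=59
Total completion time = 8 + 18 + 30 + 44 + 59 = 159

159


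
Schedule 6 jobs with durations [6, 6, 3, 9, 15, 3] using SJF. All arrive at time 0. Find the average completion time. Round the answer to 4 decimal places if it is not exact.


SJF order (ascending): [3, 3, 6, 6, 9, 15]
Completion times:
  Job 1: burst=3, C=3
  Job 2: burst=3, C=6
  Job 3: burst=6, C=12
  Job 4: burst=6, C=18
  Job 5: burst=9, C=27
  Job 6: burst=15, C=42
Average completion = 108/6 = 18.0

18.0


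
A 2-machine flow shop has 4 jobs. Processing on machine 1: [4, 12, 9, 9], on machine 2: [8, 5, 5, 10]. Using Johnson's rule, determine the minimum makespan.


Apply Johnson's rule:
  Group 1 (a <= b): [(1, 4, 8), (4, 9, 10)]
  Group 2 (a > b): [(2, 12, 5), (3, 9, 5)]
Optimal job order: [1, 4, 2, 3]
Schedule:
  Job 1: M1 done at 4, M2 done at 12
  Job 4: M1 done at 13, M2 done at 23
  Job 2: M1 done at 25, M2 done at 30
  Job 3: M1 done at 34, M2 done at 39
Makespan = 39

39


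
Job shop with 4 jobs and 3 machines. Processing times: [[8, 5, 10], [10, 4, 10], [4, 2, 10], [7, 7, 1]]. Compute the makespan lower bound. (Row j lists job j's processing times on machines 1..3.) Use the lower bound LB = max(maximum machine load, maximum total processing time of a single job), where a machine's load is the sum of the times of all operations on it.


Machine loads:
  Machine 1: 8 + 10 + 4 + 7 = 29
  Machine 2: 5 + 4 + 2 + 7 = 18
  Machine 3: 10 + 10 + 10 + 1 = 31
Max machine load = 31
Job totals:
  Job 1: 23
  Job 2: 24
  Job 3: 16
  Job 4: 15
Max job total = 24
Lower bound = max(31, 24) = 31

31
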